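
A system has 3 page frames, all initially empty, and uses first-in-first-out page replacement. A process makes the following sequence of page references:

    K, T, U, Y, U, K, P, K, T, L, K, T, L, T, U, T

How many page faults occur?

11

K -> fault, frames [K]
T -> fault, frames [K, T]
U -> fault, frames [K, T, U]
Y -> fault, evict K, frames [T, U, Y]
U -> hit
K -> fault, evict T, frames [U, Y, K]
P -> fault, evict U, frames [Y, K, P]
K -> hit
T -> fault, evict Y, frames [K, P, T]
L -> fault, evict K, frames [P, T, L]
K -> fault, evict P, frames [T, L, K]
T -> hit
L -> hit
T -> hit
U -> fault, evict T, frames [L, K, U]
T -> fault, evict L, frames [K, U, T]
Page faults: 11.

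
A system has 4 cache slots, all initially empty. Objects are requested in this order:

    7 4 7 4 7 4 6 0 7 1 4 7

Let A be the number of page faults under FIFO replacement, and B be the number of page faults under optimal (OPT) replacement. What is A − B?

1

Under FIFO: F F . . . . F F . F . F → 6 faults.
Under OPT: F F . . . . F F . F . . → 5 faults.
A − B = 6 − 5 = 1.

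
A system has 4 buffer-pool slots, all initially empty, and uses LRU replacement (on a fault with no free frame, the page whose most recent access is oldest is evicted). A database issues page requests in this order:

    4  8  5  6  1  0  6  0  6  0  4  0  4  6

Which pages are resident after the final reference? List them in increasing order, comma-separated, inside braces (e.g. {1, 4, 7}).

{0, 1, 4, 6}

4: fault, frames [4]
8: fault, frames [4, 8]
5: fault, frames [4, 8, 5]
6: fault, frames [4, 8, 5, 6]
1: fault, evict 4, frames [8, 5, 6, 1]
0: fault, evict 8, frames [5, 6, 1, 0]
6: hit
0: hit
6: hit
0: hit
4: fault, evict 5, frames [1, 6, 0, 4]
0: hit
4: hit
6: hit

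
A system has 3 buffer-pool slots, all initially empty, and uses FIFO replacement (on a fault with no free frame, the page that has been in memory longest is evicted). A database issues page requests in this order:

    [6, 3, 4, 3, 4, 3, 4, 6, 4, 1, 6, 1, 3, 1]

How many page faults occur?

6

6: miss, frames {6}
3: miss, frames {6,3}
4: miss, frames {6,3,4}
3: hit
4: hit
3: hit
4: hit
6: hit
4: hit
1: miss, evict 6, frames {3,4,1}
6: miss, evict 3, frames {4,1,6}
1: hit
3: miss, evict 4, frames {1,6,3}
1: hit
Page faults: 6.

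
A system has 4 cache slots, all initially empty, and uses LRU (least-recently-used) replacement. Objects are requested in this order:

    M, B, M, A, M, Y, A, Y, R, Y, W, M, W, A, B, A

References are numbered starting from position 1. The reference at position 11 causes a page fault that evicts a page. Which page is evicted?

pos 1: M: fault, frames {M}
pos 2: B: fault, frames {M,B}
pos 3: M: hit
pos 4: A: fault, frames {B,M,A}
pos 5: M: hit
pos 6: Y: fault, frames {B,A,M,Y}
pos 7: A: hit
pos 8: Y: hit
pos 9: R: fault, evict B, frames {M,A,Y,R}
pos 10: Y: hit
pos 11: W: fault, evict M, frames {A,R,Y,W}
At position 11, page M is evicted.

M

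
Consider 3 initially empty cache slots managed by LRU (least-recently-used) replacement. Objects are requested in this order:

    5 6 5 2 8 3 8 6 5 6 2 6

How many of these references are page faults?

5: fault, frames [5]
6: fault, frames [5, 6]
5: hit
2: fault, frames [6, 5, 2]
8: fault, evict 6, frames [5, 2, 8]
3: fault, evict 5, frames [2, 8, 3]
8: hit
6: fault, evict 2, frames [3, 8, 6]
5: fault, evict 3, frames [8, 6, 5]
6: hit
2: fault, evict 8, frames [5, 6, 2]
6: hit
Page faults: 8.

8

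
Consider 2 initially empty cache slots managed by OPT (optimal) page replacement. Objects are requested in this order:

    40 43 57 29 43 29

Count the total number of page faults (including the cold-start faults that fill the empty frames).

4

40 → fault, frames {40}
43 → fault, frames {40,43}
57 → fault, evict 40, frames {43,57}
29 → fault, evict 57, frames {43,29}
43 → hit
29 → hit
Page faults: 4.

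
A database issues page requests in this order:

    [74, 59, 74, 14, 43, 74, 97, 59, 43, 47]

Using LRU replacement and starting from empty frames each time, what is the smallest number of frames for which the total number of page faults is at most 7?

4

f=1: 10 faults
f=2: 9 faults
f=3: 8 faults
f=4: 7 faults
f=5: 6 faults
f=6: 6 faults
Smallest f with faults ≤ 7 is 4.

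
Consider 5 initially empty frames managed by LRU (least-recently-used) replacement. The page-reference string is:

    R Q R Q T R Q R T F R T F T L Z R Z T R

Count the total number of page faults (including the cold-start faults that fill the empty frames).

6

R -> miss, frames [R]
Q -> miss, frames [R, Q]
R -> hit
Q -> hit
T -> miss, frames [R, Q, T]
R -> hit
Q -> hit
R -> hit
T -> hit
F -> miss, frames [Q, R, T, F]
R -> hit
T -> hit
F -> hit
T -> hit
L -> miss, frames [Q, R, F, T, L]
Z -> miss, evict Q, frames [R, F, T, L, Z]
R -> hit
Z -> hit
T -> hit
R -> hit
Page faults: 6.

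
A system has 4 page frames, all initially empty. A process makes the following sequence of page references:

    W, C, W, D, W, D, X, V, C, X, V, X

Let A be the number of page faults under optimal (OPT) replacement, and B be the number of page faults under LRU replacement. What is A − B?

-1

Under OPT: F F . F . . F F . . . . → 5 faults.
Under LRU: F F . F . . F F F . . . → 6 faults.
A − B = 5 − 6 = -1.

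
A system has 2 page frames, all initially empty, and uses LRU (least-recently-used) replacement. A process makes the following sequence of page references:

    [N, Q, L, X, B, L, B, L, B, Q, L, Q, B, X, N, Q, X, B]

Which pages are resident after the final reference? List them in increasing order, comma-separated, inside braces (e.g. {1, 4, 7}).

{B, X}

N → fault, frames [N]
Q → fault, frames [N, Q]
L → fault, evict N, frames [Q, L]
X → fault, evict Q, frames [L, X]
B → fault, evict L, frames [X, B]
L → fault, evict X, frames [B, L]
B → hit
L → hit
B → hit
Q → fault, evict L, frames [B, Q]
L → fault, evict B, frames [Q, L]
Q → hit
B → fault, evict L, frames [Q, B]
X → fault, evict Q, frames [B, X]
N → fault, evict B, frames [X, N]
Q → fault, evict X, frames [N, Q]
X → fault, evict N, frames [Q, X]
B → fault, evict Q, frames [X, B]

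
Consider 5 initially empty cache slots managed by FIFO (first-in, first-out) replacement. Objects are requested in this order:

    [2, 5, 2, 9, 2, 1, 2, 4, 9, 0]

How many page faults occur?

2 → miss, frames {2}
5 → miss, frames {2,5}
2 → hit
9 → miss, frames {2,5,9}
2 → hit
1 → miss, frames {2,5,9,1}
2 → hit
4 → miss, frames {2,5,9,1,4}
9 → hit
0 → miss, evict 2, frames {5,9,1,4,0}
Page faults: 6.

6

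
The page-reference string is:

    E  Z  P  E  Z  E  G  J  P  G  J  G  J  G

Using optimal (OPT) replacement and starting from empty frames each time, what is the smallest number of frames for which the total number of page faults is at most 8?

2

f=1: 14 faults
f=2: 8 faults
f=3: 5 faults
f=4: 5 faults
f=5: 5 faults
Smallest f with faults ≤ 8 is 2.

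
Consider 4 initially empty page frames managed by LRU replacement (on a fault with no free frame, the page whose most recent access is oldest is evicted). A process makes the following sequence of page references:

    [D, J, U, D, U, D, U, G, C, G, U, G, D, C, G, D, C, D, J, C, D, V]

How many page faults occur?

7

D -> miss, frames {D}
J -> miss, frames {D,J}
U -> miss, frames {D,J,U}
D -> hit
U -> hit
D -> hit
U -> hit
G -> miss, frames {J,D,U,G}
C -> miss, evict J, frames {D,U,G,C}
G -> hit
U -> hit
G -> hit
D -> hit
C -> hit
G -> hit
D -> hit
C -> hit
D -> hit
J -> miss, evict U, frames {G,C,D,J}
C -> hit
D -> hit
V -> miss, evict G, frames {J,C,D,V}
Page faults: 7.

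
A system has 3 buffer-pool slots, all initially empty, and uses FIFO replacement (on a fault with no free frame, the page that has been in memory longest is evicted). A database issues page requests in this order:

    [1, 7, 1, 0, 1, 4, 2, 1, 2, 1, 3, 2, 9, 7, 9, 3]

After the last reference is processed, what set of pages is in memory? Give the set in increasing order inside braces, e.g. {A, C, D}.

{3, 7, 9}

1: fault, frames {1}
7: fault, frames {1,7}
1: hit
0: fault, frames {1,7,0}
1: hit
4: fault, evict 1, frames {7,0,4}
2: fault, evict 7, frames {0,4,2}
1: fault, evict 0, frames {4,2,1}
2: hit
1: hit
3: fault, evict 4, frames {2,1,3}
2: hit
9: fault, evict 2, frames {1,3,9}
7: fault, evict 1, frames {3,9,7}
9: hit
3: hit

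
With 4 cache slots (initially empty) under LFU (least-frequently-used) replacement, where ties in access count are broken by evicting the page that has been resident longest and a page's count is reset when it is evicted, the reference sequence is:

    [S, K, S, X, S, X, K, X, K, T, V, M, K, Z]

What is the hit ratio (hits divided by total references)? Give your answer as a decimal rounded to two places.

0.50

S → miss, frames {S}
K → miss, frames {S,K}
S → hit
X → miss, frames {S,K,X}
S → hit
X → hit
K → hit
X → hit
K → hit
T → miss, frames {S,K,X,T}
V → miss, evict T, frames {S,K,X,V}
M → miss, evict V, frames {S,K,X,M}
K → hit
Z → miss, evict M, frames {S,K,X,Z}
Hits: 7 of 14 references → 7/14 = 0.5000.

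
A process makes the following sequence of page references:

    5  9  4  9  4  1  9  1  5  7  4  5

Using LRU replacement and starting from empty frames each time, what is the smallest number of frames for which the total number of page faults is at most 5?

f=1: 12 faults
f=2: 9 faults
f=3: 7 faults
f=4: 6 faults
f=5: 5 faults
Smallest f with faults ≤ 5 is 5.

5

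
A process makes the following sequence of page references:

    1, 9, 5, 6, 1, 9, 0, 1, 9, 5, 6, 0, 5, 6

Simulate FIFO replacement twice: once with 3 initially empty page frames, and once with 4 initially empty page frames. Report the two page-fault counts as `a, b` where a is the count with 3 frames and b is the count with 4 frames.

3 frames: F F F F F F F . . F F . . . → 9 faults.
4 frames: F F F F . . F F F F F F . . → 10 faults.
10 > 9: adding a frame increased faults — Belady's anomaly.

9, 10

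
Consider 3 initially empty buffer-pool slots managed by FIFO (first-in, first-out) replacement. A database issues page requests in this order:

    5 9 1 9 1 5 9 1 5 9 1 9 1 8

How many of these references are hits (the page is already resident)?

10

5: miss, frames {5}
9: miss, frames {5,9}
1: miss, frames {5,9,1}
9: hit
1: hit
5: hit
9: hit
1: hit
5: hit
9: hit
1: hit
9: hit
1: hit
8: miss, evict 5, frames {9,1,8}
Hits: 10.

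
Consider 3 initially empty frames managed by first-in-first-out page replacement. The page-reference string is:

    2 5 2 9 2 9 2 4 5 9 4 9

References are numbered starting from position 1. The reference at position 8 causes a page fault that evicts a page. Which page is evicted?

pos 1: 2 -> fault, frames (2)
pos 2: 5 -> fault, frames (2 5)
pos 3: 2 -> hit
pos 4: 9 -> fault, frames (2 5 9)
pos 5: 2 -> hit
pos 6: 9 -> hit
pos 7: 2 -> hit
pos 8: 4 -> fault, evict 2, frames (5 9 4)
At position 8, page 2 is evicted.

2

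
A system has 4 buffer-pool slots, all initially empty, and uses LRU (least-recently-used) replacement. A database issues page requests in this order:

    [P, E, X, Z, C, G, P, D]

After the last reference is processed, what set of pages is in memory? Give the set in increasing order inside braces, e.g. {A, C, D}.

{C, D, G, P}

P: miss, frames [P]
E: miss, frames [P, E]
X: miss, frames [P, E, X]
Z: miss, frames [P, E, X, Z]
C: miss, evict P, frames [E, X, Z, C]
G: miss, evict E, frames [X, Z, C, G]
P: miss, evict X, frames [Z, C, G, P]
D: miss, evict Z, frames [C, G, P, D]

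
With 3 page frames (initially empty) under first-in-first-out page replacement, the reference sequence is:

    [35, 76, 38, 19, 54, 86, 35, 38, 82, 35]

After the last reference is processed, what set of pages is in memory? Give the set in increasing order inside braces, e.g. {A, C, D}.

35 -> miss, frames (35)
76 -> miss, frames (35 76)
38 -> miss, frames (35 76 38)
19 -> miss, evict 35, frames (76 38 19)
54 -> miss, evict 76, frames (38 19 54)
86 -> miss, evict 38, frames (19 54 86)
35 -> miss, evict 19, frames (54 86 35)
38 -> miss, evict 54, frames (86 35 38)
82 -> miss, evict 86, frames (35 38 82)
35 -> hit

{35, 38, 82}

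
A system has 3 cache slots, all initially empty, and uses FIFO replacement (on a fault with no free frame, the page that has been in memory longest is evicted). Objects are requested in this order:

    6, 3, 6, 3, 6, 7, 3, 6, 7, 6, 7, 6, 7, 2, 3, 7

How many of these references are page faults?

6: fault, frames [6]
3: fault, frames [6, 3]
6: hit
3: hit
6: hit
7: fault, frames [6, 3, 7]
3: hit
6: hit
7: hit
6: hit
7: hit
6: hit
7: hit
2: fault, evict 6, frames [3, 7, 2]
3: hit
7: hit
Page faults: 4.

4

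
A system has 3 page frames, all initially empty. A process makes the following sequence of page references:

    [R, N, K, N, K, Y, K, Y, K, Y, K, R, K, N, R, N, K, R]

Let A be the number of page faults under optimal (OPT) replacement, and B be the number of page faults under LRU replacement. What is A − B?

-1

Under OPT: F F F . . F . . . . . . . F . . . . → 5 faults.
Under LRU: F F F . . F . . . . . F . F . . . . → 6 faults.
A − B = 5 − 6 = -1.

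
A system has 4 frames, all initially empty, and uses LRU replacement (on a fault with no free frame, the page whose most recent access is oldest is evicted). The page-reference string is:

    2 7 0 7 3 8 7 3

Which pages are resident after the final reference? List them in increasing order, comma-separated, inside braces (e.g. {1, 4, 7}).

2: miss, frames [2]
7: miss, frames [2, 7]
0: miss, frames [2, 7, 0]
7: hit
3: miss, frames [2, 0, 7, 3]
8: miss, evict 2, frames [0, 7, 3, 8]
7: hit
3: hit

{0, 3, 7, 8}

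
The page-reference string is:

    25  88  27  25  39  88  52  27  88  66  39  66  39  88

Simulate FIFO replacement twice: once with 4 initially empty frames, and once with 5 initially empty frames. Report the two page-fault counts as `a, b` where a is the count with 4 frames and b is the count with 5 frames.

4 frames: F F F . F . F . . F . . . F → 7 faults.
5 frames: F F F . F . F . . F . . . . → 6 faults.
6 < 7: adding a frame reduced faults, as is typical.

7, 6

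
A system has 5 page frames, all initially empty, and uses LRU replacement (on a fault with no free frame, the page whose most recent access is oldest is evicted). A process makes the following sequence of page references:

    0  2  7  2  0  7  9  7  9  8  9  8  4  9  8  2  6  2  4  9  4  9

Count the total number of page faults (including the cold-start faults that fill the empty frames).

0 -> fault, frames [0]
2 -> fault, frames [0, 2]
7 -> fault, frames [0, 2, 7]
2 -> hit
0 -> hit
7 -> hit
9 -> fault, frames [2, 0, 7, 9]
7 -> hit
9 -> hit
8 -> fault, frames [2, 0, 7, 9, 8]
9 -> hit
8 -> hit
4 -> fault, evict 2, frames [0, 7, 9, 8, 4]
9 -> hit
8 -> hit
2 -> fault, evict 0, frames [7, 4, 9, 8, 2]
6 -> fault, evict 7, frames [4, 9, 8, 2, 6]
2 -> hit
4 -> hit
9 -> hit
4 -> hit
9 -> hit
Page faults: 8.

8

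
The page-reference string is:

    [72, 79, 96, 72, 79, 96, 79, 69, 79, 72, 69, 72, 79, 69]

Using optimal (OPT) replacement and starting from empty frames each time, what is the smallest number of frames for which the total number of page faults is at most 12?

f=1: 14 faults
f=2: 7 faults
f=3: 4 faults
f=4: 4 faults
Smallest f with faults ≤ 12 is 2.

2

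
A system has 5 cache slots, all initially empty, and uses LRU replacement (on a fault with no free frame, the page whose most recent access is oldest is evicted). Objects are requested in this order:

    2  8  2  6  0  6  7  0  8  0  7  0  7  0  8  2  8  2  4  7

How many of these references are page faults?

2 → miss, frames [2]
8 → miss, frames [2, 8]
2 → hit
6 → miss, frames [8, 2, 6]
0 → miss, frames [8, 2, 6, 0]
6 → hit
7 → miss, frames [8, 2, 0, 6, 7]
0 → hit
8 → hit
0 → hit
7 → hit
0 → hit
7 → hit
0 → hit
8 → hit
2 → hit
8 → hit
2 → hit
4 → miss, evict 6, frames [7, 0, 8, 2, 4]
7 → hit
Page faults: 6.

6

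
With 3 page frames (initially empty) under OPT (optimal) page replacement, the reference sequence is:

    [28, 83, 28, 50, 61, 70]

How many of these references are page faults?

28: miss, frames [28]
83: miss, frames [28, 83]
28: hit
50: miss, frames [28, 83, 50]
61: miss, evict 50, frames [28, 83, 61]
70: miss, evict 61, frames [28, 83, 70]
Page faults: 5.

5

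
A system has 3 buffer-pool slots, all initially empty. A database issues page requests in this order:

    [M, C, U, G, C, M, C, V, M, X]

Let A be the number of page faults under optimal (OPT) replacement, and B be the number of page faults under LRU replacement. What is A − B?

-1

Under OPT: F F F F . . . F . F → 6 faults.
Under LRU: F F F F . F . F . F → 7 faults.
A − B = 6 − 7 = -1.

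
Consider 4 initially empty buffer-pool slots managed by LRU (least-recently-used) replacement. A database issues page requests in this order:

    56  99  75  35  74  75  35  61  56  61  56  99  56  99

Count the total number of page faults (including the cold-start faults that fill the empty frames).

8

56 → miss, frames [56]
99 → miss, frames [56, 99]
75 → miss, frames [56, 99, 75]
35 → miss, frames [56, 99, 75, 35]
74 → miss, evict 56, frames [99, 75, 35, 74]
75 → hit
35 → hit
61 → miss, evict 99, frames [74, 75, 35, 61]
56 → miss, evict 74, frames [75, 35, 61, 56]
61 → hit
56 → hit
99 → miss, evict 75, frames [35, 61, 56, 99]
56 → hit
99 → hit
Page faults: 8.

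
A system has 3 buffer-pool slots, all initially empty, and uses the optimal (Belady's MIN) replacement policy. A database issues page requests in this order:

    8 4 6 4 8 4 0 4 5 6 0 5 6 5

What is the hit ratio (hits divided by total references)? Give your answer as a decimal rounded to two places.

8: miss, frames {8}
4: miss, frames {8,4}
6: miss, frames {8,4,6}
4: hit
8: hit
4: hit
0: miss, evict 8, frames {4,6,0}
4: hit
5: miss, evict 4, frames {6,0,5}
6: hit
0: hit
5: hit
6: hit
5: hit
Hits: 9 of 14 references → 9/14 = 0.6429.

0.64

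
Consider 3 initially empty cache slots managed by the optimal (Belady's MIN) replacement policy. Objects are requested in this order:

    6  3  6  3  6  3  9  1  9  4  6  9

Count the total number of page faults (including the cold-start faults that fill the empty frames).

6 → fault, frames {6}
3 → fault, frames {6,3}
6 → hit
3 → hit
6 → hit
3 → hit
9 → fault, frames {6,3,9}
1 → fault, evict 3, frames {6,9,1}
9 → hit
4 → fault, evict 1, frames {6,9,4}
6 → hit
9 → hit
Page faults: 5.

5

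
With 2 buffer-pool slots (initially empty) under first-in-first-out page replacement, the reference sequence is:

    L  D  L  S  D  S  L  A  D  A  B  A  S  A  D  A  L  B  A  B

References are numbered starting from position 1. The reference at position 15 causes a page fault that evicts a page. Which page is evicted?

pos 1: L: fault, frames {L}
pos 2: D: fault, frames {L,D}
pos 3: L: hit
pos 4: S: fault, evict L, frames {D,S}
pos 5: D: hit
pos 6: S: hit
pos 7: L: fault, evict D, frames {S,L}
pos 8: A: fault, evict S, frames {L,A}
pos 9: D: fault, evict L, frames {A,D}
pos 10: A: hit
pos 11: B: fault, evict A, frames {D,B}
pos 12: A: fault, evict D, frames {B,A}
pos 13: S: fault, evict B, frames {A,S}
pos 14: A: hit
pos 15: D: fault, evict A, frames {S,D}
At position 15, page A is evicted.

A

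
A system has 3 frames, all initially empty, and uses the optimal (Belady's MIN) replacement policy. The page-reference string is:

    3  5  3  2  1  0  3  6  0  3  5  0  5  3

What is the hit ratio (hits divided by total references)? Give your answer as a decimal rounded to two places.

0.50

3: fault, frames [3]
5: fault, frames [3, 5]
3: hit
2: fault, frames [3, 5, 2]
1: fault, evict 2, frames [3, 5, 1]
0: fault, evict 1, frames [3, 5, 0]
3: hit
6: fault, evict 5, frames [3, 0, 6]
0: hit
3: hit
5: fault, evict 6, frames [3, 0, 5]
0: hit
5: hit
3: hit
Hits: 7 of 14 references → 7/14 = 0.5000.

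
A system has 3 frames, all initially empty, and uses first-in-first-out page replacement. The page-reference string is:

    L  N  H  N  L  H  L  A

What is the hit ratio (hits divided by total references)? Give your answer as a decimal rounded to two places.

0.50

L -> fault, frames {L}
N -> fault, frames {L,N}
H -> fault, frames {L,N,H}
N -> hit
L -> hit
H -> hit
L -> hit
A -> fault, evict L, frames {N,H,A}
Hits: 4 of 8 references → 4/8 = 0.5000.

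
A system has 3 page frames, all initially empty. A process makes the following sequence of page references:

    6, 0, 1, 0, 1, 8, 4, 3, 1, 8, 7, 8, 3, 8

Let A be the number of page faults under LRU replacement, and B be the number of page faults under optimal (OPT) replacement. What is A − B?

Under LRU: F F F . . F F F F F F . F . → 10 faults.
Under OPT: F F F . . F F F . . F . . . → 7 faults.
A − B = 10 − 7 = 3.

3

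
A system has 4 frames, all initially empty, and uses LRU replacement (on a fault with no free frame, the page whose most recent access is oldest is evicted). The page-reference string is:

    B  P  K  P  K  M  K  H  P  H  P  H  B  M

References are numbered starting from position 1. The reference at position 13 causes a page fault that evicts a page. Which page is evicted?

M

pos 1: B → miss, frames {B}
pos 2: P → miss, frames {B,P}
pos 3: K → miss, frames {B,P,K}
pos 4: P → hit
pos 5: K → hit
pos 6: M → miss, frames {B,P,K,M}
pos 7: K → hit
pos 8: H → miss, evict B, frames {P,M,K,H}
pos 9: P → hit
pos 10: H → hit
pos 11: P → hit
pos 12: H → hit
pos 13: B → miss, evict M, frames {K,P,H,B}
At position 13, page M is evicted.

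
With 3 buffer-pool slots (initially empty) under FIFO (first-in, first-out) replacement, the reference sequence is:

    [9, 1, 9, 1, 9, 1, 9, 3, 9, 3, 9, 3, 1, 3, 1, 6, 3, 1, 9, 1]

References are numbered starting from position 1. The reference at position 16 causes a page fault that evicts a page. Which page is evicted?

9

pos 1: 9 → miss, frames (9)
pos 2: 1 → miss, frames (9 1)
pos 3: 9 → hit
pos 4: 1 → hit
pos 5: 9 → hit
pos 6: 1 → hit
pos 7: 9 → hit
pos 8: 3 → miss, frames (9 1 3)
pos 9: 9 → hit
pos 10: 3 → hit
pos 11: 9 → hit
pos 12: 3 → hit
pos 13: 1 → hit
pos 14: 3 → hit
pos 15: 1 → hit
pos 16: 6 → miss, evict 9, frames (1 3 6)
At position 16, page 9 is evicted.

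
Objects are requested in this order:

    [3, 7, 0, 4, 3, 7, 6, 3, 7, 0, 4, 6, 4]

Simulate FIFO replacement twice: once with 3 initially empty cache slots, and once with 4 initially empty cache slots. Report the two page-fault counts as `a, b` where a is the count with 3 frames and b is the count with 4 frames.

3 frames: F F F F F F F . . F F . . → 9 faults.
4 frames: F F F F . . F F F F F F . → 10 faults.
10 > 9: adding a frame increased faults — Belady's anomaly.

9, 10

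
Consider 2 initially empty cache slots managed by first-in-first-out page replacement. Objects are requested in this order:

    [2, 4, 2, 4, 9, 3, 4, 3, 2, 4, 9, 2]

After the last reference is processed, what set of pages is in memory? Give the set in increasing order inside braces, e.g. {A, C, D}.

2 → fault, frames [2]
4 → fault, frames [2, 4]
2 → hit
4 → hit
9 → fault, evict 2, frames [4, 9]
3 → fault, evict 4, frames [9, 3]
4 → fault, evict 9, frames [3, 4]
3 → hit
2 → fault, evict 3, frames [4, 2]
4 → hit
9 → fault, evict 4, frames [2, 9]
2 → hit

{2, 9}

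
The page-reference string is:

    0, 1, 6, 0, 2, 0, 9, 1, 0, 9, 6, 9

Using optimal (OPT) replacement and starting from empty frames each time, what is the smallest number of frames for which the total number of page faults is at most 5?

f=1: 12 faults
f=2: 8 faults
f=3: 6 faults
f=4: 5 faults
f=5: 5 faults
Smallest f with faults ≤ 5 is 4.

4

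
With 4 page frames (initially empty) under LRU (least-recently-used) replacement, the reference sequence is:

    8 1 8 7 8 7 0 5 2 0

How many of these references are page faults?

8 -> fault, frames [8]
1 -> fault, frames [8, 1]
8 -> hit
7 -> fault, frames [1, 8, 7]
8 -> hit
7 -> hit
0 -> fault, frames [1, 8, 7, 0]
5 -> fault, evict 1, frames [8, 7, 0, 5]
2 -> fault, evict 8, frames [7, 0, 5, 2]
0 -> hit
Page faults: 6.

6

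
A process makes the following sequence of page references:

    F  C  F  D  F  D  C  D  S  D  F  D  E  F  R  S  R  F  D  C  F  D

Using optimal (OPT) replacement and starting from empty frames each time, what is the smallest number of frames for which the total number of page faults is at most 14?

2

f=1: 22 faults
f=2: 13 faults
f=3: 8 faults
f=4: 7 faults
f=5: 6 faults
f=6: 6 faults
Smallest f with faults ≤ 14 is 2.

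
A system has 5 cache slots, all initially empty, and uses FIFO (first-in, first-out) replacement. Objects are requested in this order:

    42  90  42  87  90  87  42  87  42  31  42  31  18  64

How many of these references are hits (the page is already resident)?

42: miss, frames {42}
90: miss, frames {42,90}
42: hit
87: miss, frames {42,90,87}
90: hit
87: hit
42: hit
87: hit
42: hit
31: miss, frames {42,90,87,31}
42: hit
31: hit
18: miss, frames {42,90,87,31,18}
64: miss, evict 42, frames {90,87,31,18,64}
Hits: 8.

8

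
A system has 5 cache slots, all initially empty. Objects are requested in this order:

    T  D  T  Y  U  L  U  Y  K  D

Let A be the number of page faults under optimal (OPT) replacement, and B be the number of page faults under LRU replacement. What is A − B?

Under OPT: F F . F F F . . F . → 6 faults.
Under LRU: F F . F F F . . F F → 7 faults.
A − B = 6 − 7 = -1.

-1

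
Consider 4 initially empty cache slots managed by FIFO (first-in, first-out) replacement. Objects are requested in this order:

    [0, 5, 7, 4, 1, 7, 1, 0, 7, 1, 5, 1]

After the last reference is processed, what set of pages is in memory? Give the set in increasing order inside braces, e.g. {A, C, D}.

0 -> fault, frames (0)
5 -> fault, frames (0 5)
7 -> fault, frames (0 5 7)
4 -> fault, frames (0 5 7 4)
1 -> fault, evict 0, frames (5 7 4 1)
7 -> hit
1 -> hit
0 -> fault, evict 5, frames (7 4 1 0)
7 -> hit
1 -> hit
5 -> fault, evict 7, frames (4 1 0 5)
1 -> hit

{0, 1, 4, 5}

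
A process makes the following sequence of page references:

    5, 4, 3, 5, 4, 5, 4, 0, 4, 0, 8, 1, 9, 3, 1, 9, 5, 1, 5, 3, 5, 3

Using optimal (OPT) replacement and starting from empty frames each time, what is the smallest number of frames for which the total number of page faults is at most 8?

3

f=1: 22 faults
f=2: 12 faults
f=3: 8 faults
f=4: 7 faults
f=5: 7 faults
f=6: 7 faults
f=7: 7 faults
Smallest f with faults ≤ 8 is 3.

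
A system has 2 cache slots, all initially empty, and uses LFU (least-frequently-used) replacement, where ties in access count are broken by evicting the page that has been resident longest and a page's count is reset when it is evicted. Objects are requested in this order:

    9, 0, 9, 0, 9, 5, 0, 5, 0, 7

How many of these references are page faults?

9: fault, frames {9}
0: fault, frames {9,0}
9: hit
0: hit
9: hit
5: fault, evict 0, frames {9,5}
0: fault, evict 5, frames {9,0}
5: fault, evict 0, frames {9,5}
0: fault, evict 5, frames {9,0}
7: fault, evict 0, frames {9,7}
Page faults: 7.

7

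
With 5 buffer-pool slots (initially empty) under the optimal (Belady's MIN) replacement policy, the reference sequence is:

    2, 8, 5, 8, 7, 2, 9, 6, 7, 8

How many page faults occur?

6

2 -> miss, frames {2}
8 -> miss, frames {2,8}
5 -> miss, frames {2,8,5}
8 -> hit
7 -> miss, frames {2,8,5,7}
2 -> hit
9 -> miss, frames {2,8,5,7,9}
6 -> miss, evict 9, frames {2,8,5,7,6}
7 -> hit
8 -> hit
Page faults: 6.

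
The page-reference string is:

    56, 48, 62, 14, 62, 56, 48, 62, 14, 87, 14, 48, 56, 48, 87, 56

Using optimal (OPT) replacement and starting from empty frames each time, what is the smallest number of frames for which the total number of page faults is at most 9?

3

f=1: 16 faults
f=2: 11 faults
f=3: 7 faults
f=4: 5 faults
f=5: 5 faults
Smallest f with faults ≤ 9 is 3.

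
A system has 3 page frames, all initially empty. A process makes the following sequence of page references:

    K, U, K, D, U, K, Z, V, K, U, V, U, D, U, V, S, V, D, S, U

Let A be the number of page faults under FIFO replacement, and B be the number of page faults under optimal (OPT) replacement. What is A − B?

3

Under FIFO: F F . F . . F F F F . . F . F F . . . F → 11 faults.
Under OPT: F F . F . . F F . . . . F . . F . . . F → 8 faults.
A − B = 11 − 8 = 3.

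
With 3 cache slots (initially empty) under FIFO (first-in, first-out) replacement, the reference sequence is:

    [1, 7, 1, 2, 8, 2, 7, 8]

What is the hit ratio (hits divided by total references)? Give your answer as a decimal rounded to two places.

1 → fault, frames (1)
7 → fault, frames (1 7)
1 → hit
2 → fault, frames (1 7 2)
8 → fault, evict 1, frames (7 2 8)
2 → hit
7 → hit
8 → hit
Hits: 4 of 8 references → 4/8 = 0.5000.

0.50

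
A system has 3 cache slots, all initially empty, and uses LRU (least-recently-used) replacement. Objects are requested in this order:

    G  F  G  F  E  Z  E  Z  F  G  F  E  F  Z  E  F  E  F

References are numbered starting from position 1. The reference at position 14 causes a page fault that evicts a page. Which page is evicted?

G

pos 1: G -> fault, frames {G}
pos 2: F -> fault, frames {G,F}
pos 3: G -> hit
pos 4: F -> hit
pos 5: E -> fault, frames {G,F,E}
pos 6: Z -> fault, evict G, frames {F,E,Z}
pos 7: E -> hit
pos 8: Z -> hit
pos 9: F -> hit
pos 10: G -> fault, evict E, frames {Z,F,G}
pos 11: F -> hit
pos 12: E -> fault, evict Z, frames {G,F,E}
pos 13: F -> hit
pos 14: Z -> fault, evict G, frames {E,F,Z}
At position 14, page G is evicted.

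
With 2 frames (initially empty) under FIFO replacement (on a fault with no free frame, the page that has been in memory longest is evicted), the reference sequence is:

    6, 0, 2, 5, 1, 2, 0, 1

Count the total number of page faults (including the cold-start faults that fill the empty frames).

8

6 -> fault, frames {6}
0 -> fault, frames {6,0}
2 -> fault, evict 6, frames {0,2}
5 -> fault, evict 0, frames {2,5}
1 -> fault, evict 2, frames {5,1}
2 -> fault, evict 5, frames {1,2}
0 -> fault, evict 1, frames {2,0}
1 -> fault, evict 2, frames {0,1}
Page faults: 8.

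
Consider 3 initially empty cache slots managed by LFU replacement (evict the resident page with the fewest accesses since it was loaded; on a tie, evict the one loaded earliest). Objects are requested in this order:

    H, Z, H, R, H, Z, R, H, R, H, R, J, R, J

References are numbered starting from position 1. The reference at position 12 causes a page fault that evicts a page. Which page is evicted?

pos 1: H → miss, frames (H)
pos 2: Z → miss, frames (H Z)
pos 3: H → hit
pos 4: R → miss, frames (H Z R)
pos 5: H → hit
pos 6: Z → hit
pos 7: R → hit
pos 8: H → hit
pos 9: R → hit
pos 10: H → hit
pos 11: R → hit
pos 12: J → miss, evict Z, frames (H R J)
At position 12, page Z is evicted.

Z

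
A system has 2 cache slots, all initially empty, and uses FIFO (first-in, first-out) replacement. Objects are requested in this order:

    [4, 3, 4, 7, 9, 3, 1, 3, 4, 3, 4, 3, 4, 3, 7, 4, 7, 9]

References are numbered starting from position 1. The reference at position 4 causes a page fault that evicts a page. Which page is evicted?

4

pos 1: 4 -> fault, frames (4)
pos 2: 3 -> fault, frames (4 3)
pos 3: 4 -> hit
pos 4: 7 -> fault, evict 4, frames (3 7)
At position 4, page 4 is evicted.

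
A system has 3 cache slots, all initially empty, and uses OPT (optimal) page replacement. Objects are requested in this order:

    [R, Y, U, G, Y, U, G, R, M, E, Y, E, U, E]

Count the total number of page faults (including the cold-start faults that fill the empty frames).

R: miss, frames {R}
Y: miss, frames {R,Y}
U: miss, frames {R,Y,U}
G: miss, evict R, frames {Y,U,G}
Y: hit
U: hit
G: hit
R: miss, evict G, frames {Y,U,R}
M: miss, evict R, frames {Y,U,M}
E: miss, evict M, frames {Y,U,E}
Y: hit
E: hit
U: hit
E: hit
Page faults: 7.

7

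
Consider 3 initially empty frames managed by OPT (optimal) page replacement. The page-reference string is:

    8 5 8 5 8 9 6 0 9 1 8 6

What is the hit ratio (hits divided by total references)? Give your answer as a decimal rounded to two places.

0.42

8 -> miss, frames (8)
5 -> miss, frames (8 5)
8 -> hit
5 -> hit
8 -> hit
9 -> miss, frames (8 5 9)
6 -> miss, evict 5, frames (8 9 6)
0 -> miss, evict 6, frames (8 9 0)
9 -> hit
1 -> miss, evict 0, frames (8 9 1)
8 -> hit
6 -> miss, evict 1, frames (8 9 6)
Hits: 5 of 12 references → 5/12 = 0.4167.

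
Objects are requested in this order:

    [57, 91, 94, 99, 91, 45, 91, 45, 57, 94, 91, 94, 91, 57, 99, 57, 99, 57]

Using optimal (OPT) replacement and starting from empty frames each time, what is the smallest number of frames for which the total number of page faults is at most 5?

f=1: 18 faults
f=2: 9 faults
f=3: 7 faults
f=4: 6 faults
f=5: 5 faults
Smallest f with faults ≤ 5 is 5.

5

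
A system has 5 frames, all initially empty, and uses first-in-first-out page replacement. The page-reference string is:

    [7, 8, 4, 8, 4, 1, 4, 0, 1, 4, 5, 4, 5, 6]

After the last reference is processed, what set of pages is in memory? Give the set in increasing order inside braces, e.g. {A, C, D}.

7 → miss, frames {7}
8 → miss, frames {7,8}
4 → miss, frames {7,8,4}
8 → hit
4 → hit
1 → miss, frames {7,8,4,1}
4 → hit
0 → miss, frames {7,8,4,1,0}
1 → hit
4 → hit
5 → miss, evict 7, frames {8,4,1,0,5}
4 → hit
5 → hit
6 → miss, evict 8, frames {4,1,0,5,6}

{0, 1, 4, 5, 6}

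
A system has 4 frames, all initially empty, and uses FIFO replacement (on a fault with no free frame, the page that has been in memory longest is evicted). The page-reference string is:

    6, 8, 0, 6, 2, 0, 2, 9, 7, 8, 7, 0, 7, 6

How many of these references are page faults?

9

6: miss, frames [6]
8: miss, frames [6, 8]
0: miss, frames [6, 8, 0]
6: hit
2: miss, frames [6, 8, 0, 2]
0: hit
2: hit
9: miss, evict 6, frames [8, 0, 2, 9]
7: miss, evict 8, frames [0, 2, 9, 7]
8: miss, evict 0, frames [2, 9, 7, 8]
7: hit
0: miss, evict 2, frames [9, 7, 8, 0]
7: hit
6: miss, evict 9, frames [7, 8, 0, 6]
Page faults: 9.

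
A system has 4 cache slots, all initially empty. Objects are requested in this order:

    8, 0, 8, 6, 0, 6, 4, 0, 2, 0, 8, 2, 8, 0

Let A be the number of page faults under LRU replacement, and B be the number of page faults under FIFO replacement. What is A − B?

Under LRU: F F . F . . F . F . F . . . → 6 faults.
Under FIFO: F F . F . . F . F . F . . F → 7 faults.
A − B = 6 − 7 = -1.

-1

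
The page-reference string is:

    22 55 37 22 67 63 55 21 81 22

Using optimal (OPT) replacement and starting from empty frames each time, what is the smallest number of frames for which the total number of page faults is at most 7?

3

f=1: 10 faults
f=2: 8 faults
f=3: 7 faults
f=4: 7 faults
f=5: 7 faults
f=6: 7 faults
f=7: 7 faults
Smallest f with faults ≤ 7 is 3.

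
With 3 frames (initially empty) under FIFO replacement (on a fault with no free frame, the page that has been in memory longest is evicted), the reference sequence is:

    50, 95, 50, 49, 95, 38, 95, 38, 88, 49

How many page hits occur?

5

50 -> miss, frames (50)
95 -> miss, frames (50 95)
50 -> hit
49 -> miss, frames (50 95 49)
95 -> hit
38 -> miss, evict 50, frames (95 49 38)
95 -> hit
38 -> hit
88 -> miss, evict 95, frames (49 38 88)
49 -> hit
Hits: 5.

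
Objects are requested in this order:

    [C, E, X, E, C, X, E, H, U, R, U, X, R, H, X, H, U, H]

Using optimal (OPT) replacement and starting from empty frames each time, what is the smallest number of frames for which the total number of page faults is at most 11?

2

f=1: 18 faults
f=2: 11 faults
f=3: 7 faults
f=4: 6 faults
f=5: 6 faults
f=6: 6 faults
Smallest f with faults ≤ 11 is 2.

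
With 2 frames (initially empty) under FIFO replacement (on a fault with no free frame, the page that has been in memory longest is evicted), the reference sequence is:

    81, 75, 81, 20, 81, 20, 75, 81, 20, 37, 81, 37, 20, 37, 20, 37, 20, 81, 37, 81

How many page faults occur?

11

81 → fault, frames (81)
75 → fault, frames (81 75)
81 → hit
20 → fault, evict 81, frames (75 20)
81 → fault, evict 75, frames (20 81)
20 → hit
75 → fault, evict 20, frames (81 75)
81 → hit
20 → fault, evict 81, frames (75 20)
37 → fault, evict 75, frames (20 37)
81 → fault, evict 20, frames (37 81)
37 → hit
20 → fault, evict 37, frames (81 20)
37 → fault, evict 81, frames (20 37)
20 → hit
37 → hit
20 → hit
81 → fault, evict 20, frames (37 81)
37 → hit
81 → hit
Page faults: 11.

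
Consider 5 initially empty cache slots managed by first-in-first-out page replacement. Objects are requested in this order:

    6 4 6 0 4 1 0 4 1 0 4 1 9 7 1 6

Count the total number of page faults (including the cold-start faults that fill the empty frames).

7

6 → fault, frames [6]
4 → fault, frames [6, 4]
6 → hit
0 → fault, frames [6, 4, 0]
4 → hit
1 → fault, frames [6, 4, 0, 1]
0 → hit
4 → hit
1 → hit
0 → hit
4 → hit
1 → hit
9 → fault, frames [6, 4, 0, 1, 9]
7 → fault, evict 6, frames [4, 0, 1, 9, 7]
1 → hit
6 → fault, evict 4, frames [0, 1, 9, 7, 6]
Page faults: 7.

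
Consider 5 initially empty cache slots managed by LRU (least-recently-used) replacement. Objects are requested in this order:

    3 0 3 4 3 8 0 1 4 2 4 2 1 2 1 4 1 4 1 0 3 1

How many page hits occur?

15

3 → miss, frames {3}
0 → miss, frames {3,0}
3 → hit
4 → miss, frames {0,3,4}
3 → hit
8 → miss, frames {0,4,3,8}
0 → hit
1 → miss, frames {4,3,8,0,1}
4 → hit
2 → miss, evict 3, frames {8,0,1,4,2}
4 → hit
2 → hit
1 → hit
2 → hit
1 → hit
4 → hit
1 → hit
4 → hit
1 → hit
0 → hit
3 → miss, evict 8, frames {2,4,1,0,3}
1 → hit
Hits: 15.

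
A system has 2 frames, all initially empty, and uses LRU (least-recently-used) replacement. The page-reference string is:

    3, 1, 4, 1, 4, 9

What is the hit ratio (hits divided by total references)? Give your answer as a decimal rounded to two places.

0.33

3 → fault, frames [3]
1 → fault, frames [3, 1]
4 → fault, evict 3, frames [1, 4]
1 → hit
4 → hit
9 → fault, evict 1, frames [4, 9]
Hits: 2 of 6 references → 2/6 = 0.3333.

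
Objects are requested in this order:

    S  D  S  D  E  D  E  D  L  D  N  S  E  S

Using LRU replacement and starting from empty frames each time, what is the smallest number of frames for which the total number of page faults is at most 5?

f=1: 14 faults
f=2: 7 faults
f=3: 7 faults
f=4: 7 faults
f=5: 5 faults
Smallest f with faults ≤ 5 is 5.

5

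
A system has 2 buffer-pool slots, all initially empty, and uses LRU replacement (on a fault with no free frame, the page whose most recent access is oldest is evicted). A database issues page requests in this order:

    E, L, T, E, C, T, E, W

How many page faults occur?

E: miss, frames {E}
L: miss, frames {E,L}
T: miss, evict E, frames {L,T}
E: miss, evict L, frames {T,E}
C: miss, evict T, frames {E,C}
T: miss, evict E, frames {C,T}
E: miss, evict C, frames {T,E}
W: miss, evict T, frames {E,W}
Page faults: 8.

8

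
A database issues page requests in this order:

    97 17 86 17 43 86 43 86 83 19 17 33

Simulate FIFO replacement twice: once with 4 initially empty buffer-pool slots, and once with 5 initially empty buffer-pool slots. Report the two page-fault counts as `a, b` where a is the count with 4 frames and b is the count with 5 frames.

8, 7

4 frames: F F F . F . . . F F F F → 8 faults.
5 frames: F F F . F . . . F F . F → 7 faults.
7 < 8: adding a frame reduced faults, as is typical.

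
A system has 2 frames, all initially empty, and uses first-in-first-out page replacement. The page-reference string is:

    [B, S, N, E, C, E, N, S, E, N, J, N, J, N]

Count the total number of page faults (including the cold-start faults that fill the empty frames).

B -> miss, frames [B]
S -> miss, frames [B, S]
N -> miss, evict B, frames [S, N]
E -> miss, evict S, frames [N, E]
C -> miss, evict N, frames [E, C]
E -> hit
N -> miss, evict E, frames [C, N]
S -> miss, evict C, frames [N, S]
E -> miss, evict N, frames [S, E]
N -> miss, evict S, frames [E, N]
J -> miss, evict E, frames [N, J]
N -> hit
J -> hit
N -> hit
Page faults: 10.

10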